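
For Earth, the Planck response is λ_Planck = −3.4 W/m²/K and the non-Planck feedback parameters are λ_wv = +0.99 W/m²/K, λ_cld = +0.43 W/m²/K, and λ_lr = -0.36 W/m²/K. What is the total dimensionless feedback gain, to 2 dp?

Convert to gains: g_wv = 0.99/3.4 = 0.2912; g_cld = 0.43/3.4 = 0.1265; g_lr = -0.36/3.4 = -0.1059.
Total gain g = 0.3118.

0.31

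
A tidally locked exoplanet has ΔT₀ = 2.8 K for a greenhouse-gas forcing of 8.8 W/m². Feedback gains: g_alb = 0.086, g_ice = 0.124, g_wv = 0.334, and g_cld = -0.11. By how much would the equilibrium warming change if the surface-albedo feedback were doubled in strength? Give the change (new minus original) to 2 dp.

0.89 K

Original: g = 0.434, ΔT = 2.8/(1−0.434) = 4.9470 K.
With doubled surface-albedo: g' = 0.52, ΔT' = 2.8/(1−0.52) = 5.8333 K.
Change = 5.8333 − 4.9470 = 0.89 K.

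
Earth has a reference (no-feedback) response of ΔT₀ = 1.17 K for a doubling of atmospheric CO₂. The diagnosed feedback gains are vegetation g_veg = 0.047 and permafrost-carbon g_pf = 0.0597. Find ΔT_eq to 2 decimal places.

1.31 K

Total gain g = 0.047 + 0.0597 = 0.1067.
Amplification A = 1/(1 − 0.1067) = 1.119.
ΔT = 1.17 × 1.119 = 1.31 K.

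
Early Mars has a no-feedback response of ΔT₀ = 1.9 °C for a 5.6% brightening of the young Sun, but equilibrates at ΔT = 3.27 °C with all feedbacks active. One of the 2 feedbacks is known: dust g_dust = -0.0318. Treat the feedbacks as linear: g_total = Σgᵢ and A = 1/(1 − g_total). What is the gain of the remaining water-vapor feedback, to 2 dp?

Amplification A = ΔT/ΔT₀ = 3.27/1.9 = 1.721.
Total gain g = 1 − 1/A = 1 − 1/1.721 = 0.4189.
The known gain is -0.0318.
g_wv = 0.4189 + 0.0318 = 0.45.

0.45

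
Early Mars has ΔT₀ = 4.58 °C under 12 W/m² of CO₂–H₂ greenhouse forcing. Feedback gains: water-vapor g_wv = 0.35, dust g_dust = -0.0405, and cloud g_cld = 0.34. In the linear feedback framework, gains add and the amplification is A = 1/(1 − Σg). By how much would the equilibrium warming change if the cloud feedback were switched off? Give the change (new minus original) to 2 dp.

Original: g = 0.6495, ΔT = 4.58/(1−0.6495) = 13.0670 °C.
Without cloud: g' = 0.3095, ΔT' = 4.58/(1−0.3095) = 6.6329 °C.
Change = 6.6329 − 13.0670 = -6.43 °C.

-6.43 °C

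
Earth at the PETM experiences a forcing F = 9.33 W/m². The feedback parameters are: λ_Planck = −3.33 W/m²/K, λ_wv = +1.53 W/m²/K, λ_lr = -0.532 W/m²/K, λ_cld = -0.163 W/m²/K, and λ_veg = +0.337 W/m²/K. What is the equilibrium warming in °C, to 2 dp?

Net feedback parameter λ = (−3.33) + (+1.53) + (-0.532) + (-0.163) + (+0.337) = -2.158 W/m²/K.
ΔT = −F/λ = −9.33/(-2.158) = 4.32 °C.

4.32 °C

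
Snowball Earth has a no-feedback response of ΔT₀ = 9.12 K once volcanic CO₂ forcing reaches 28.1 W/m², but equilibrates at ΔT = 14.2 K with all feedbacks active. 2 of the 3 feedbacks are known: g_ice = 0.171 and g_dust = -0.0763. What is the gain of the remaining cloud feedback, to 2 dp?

0.26

Amplification A = ΔT/ΔT₀ = 14.2/9.12 = 1.557.
Total gain g = 1 − 1/A = 1 − 1/1.557 = 0.3577.
Known gains sum to 0.171 − 0.0763 = 0.0947.
g_cld = 0.3577 − 0.0947 = 0.26.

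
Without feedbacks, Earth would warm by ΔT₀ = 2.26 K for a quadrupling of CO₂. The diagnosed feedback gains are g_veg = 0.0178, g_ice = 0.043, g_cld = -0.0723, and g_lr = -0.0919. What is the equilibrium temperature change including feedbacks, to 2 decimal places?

Total gain g = 0.0178 + 0.043 − 0.0723 − 0.0919 = -0.1034.
Amplification A = 1/(1 + 0.1034) = 0.9063.
ΔT = 2.26 × 0.9063 = 2.05 K.

2.05 K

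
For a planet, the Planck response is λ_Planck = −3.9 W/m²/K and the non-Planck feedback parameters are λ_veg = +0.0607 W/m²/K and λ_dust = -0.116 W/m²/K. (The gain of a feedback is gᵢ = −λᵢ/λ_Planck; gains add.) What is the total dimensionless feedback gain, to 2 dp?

Convert to gains: g_veg = 0.0607/3.9 = 0.01556; g_dust = -0.116/3.9 = -0.02974.
Total gain g = -0.01418.

-0.01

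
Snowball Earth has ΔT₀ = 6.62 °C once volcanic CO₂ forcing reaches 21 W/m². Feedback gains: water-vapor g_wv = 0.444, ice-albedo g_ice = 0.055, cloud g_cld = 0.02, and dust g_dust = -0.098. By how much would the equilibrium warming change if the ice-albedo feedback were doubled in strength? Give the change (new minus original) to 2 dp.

1.20 °C

Original: g = 0.421, ΔT = 6.62/(1−0.421) = 11.4335 °C.
With doubled ice-albedo: g' = 0.476, ΔT' = 6.62/(1−0.476) = 12.6336 °C.
Change = 12.6336 − 11.4335 = 1.20 °C.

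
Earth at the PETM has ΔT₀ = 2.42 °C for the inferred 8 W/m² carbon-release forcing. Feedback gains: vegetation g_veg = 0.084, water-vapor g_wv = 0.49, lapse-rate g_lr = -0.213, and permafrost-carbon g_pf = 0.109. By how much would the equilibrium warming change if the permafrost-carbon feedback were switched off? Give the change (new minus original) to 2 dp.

Original: g = 0.47, ΔT = 2.42/(1−0.47) = 4.5660 °C.
Without permafrost-carbon: g' = 0.361, ΔT' = 2.42/(1−0.361) = 3.7872 °C.
Change = 3.7872 − 4.5660 = -0.78 °C.

-0.78 °C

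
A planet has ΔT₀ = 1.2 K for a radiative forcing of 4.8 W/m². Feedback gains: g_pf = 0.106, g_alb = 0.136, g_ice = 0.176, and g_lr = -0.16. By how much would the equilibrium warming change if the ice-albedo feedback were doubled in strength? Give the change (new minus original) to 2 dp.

0.50 K

Original: g = 0.258, ΔT = 1.2/(1−0.258) = 1.6173 K.
With doubled ice-albedo: g' = 0.434, ΔT' = 1.2/(1−0.434) = 2.1201 K.
Change = 2.1201 − 1.6173 = 0.50 K.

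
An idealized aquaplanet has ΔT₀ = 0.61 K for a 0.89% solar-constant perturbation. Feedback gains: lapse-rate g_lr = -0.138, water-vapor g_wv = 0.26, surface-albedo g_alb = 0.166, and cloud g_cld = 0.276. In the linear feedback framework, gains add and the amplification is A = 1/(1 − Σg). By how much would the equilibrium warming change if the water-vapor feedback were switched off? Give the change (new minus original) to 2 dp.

-0.52 K

Original: g = 0.564, ΔT = 0.61/(1−0.564) = 1.3991 K.
Without water-vapor: g' = 0.304, ΔT' = 0.61/(1−0.304) = 0.8764 K.
Change = 0.8764 − 1.3991 = -0.52 K.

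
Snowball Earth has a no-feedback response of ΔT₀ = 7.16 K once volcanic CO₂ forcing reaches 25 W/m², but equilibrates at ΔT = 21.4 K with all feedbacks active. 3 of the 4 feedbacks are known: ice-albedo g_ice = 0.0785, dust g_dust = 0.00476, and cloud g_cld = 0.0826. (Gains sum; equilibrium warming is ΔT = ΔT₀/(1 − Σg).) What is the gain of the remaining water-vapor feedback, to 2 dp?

0.50

Amplification A = ΔT/ΔT₀ = 21.4/7.16 = 2.989.
Total gain g = 1 − 1/A = 1 − 1/2.989 = 0.6654.
Known gains sum to 0.0785 + 0.00476 + 0.0826 = 0.16586.
g_wv = 0.6654 − 0.16586 = 0.50.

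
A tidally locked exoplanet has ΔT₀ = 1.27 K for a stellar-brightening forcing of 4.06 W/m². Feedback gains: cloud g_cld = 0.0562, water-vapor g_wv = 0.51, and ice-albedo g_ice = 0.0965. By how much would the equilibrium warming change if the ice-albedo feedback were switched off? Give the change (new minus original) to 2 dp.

-0.84 K

Original: g = 0.6627, ΔT = 1.27/(1−0.6627) = 3.7652 K.
Without ice-albedo: g' = 0.5662, ΔT' = 1.27/(1−0.5662) = 2.9276 K.
Change = 2.9276 − 3.7652 = -0.84 K.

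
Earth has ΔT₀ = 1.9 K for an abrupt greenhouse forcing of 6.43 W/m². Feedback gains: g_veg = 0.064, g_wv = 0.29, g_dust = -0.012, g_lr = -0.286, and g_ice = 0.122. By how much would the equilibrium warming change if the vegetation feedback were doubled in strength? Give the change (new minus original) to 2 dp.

Original: g = 0.178, ΔT = 1.9/(1−0.178) = 2.3114 K.
With doubled vegetation: g' = 0.242, ΔT' = 1.9/(1−0.242) = 2.5066 K.
Change = 2.5066 − 2.3114 = 0.20 K.

0.20 K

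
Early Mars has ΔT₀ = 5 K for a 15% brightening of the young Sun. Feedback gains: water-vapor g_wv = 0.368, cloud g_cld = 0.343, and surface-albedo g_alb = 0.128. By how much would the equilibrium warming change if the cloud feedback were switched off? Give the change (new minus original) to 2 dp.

Original: g = 0.839, ΔT = 5/(1−0.839) = 31.0559 K.
Without cloud: g' = 0.496, ΔT' = 5/(1−0.496) = 9.9206 K.
Change = 9.9206 − 31.0559 = -21.14 K.

-21.14 K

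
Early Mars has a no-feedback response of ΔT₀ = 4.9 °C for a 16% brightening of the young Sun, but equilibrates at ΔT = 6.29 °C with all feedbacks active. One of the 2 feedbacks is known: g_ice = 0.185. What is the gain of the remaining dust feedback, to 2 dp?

0.04

Amplification A = ΔT/ΔT₀ = 6.29/4.9 = 1.284.
Total gain g = 1 − 1/A = 1 − 1/1.284 = 0.2212.
The known gain is 0.185.
g_dust = 0.2212 − 0.185 = 0.04.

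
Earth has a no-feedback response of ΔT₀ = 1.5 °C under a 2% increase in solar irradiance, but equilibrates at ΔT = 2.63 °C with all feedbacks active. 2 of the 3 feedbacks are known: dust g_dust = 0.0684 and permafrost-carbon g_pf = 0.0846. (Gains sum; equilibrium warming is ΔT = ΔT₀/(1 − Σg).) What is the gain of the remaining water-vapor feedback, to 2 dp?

0.28

Amplification A = ΔT/ΔT₀ = 2.63/1.5 = 1.753.
Total gain g = 1 − 1/A = 1 − 1/1.753 = 0.4295.
Known gains sum to 0.0684 + 0.0846 = 0.153.
g_wv = 0.4295 − 0.153 = 0.28.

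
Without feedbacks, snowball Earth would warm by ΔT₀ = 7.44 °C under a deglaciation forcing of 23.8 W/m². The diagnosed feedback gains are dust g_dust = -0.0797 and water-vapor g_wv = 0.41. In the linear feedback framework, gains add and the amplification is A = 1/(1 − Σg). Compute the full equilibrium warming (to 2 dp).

Total gain g = -0.0797 + 0.41 = 0.3303.
Amplification A = 1/(1 − 0.3303) = 1.493.
ΔT = 7.44 × 1.493 = 11.11 °C.

11.11 °C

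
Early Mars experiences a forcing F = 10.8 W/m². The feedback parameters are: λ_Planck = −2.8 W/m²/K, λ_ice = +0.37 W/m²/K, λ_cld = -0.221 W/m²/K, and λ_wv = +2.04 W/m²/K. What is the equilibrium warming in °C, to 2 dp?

17.68 °C

Net feedback parameter λ = (−2.8) + (+0.37) + (-0.221) + (+2.04) = -0.611 W/m²/K.
ΔT = −F/λ = −10.8/(-0.611) = 17.68 °C.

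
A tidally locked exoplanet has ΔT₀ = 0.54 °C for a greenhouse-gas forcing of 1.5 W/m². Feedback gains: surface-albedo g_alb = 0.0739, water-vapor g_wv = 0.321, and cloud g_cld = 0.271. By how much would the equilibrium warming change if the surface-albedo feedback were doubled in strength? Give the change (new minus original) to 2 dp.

0.46 °C

Original: g = 0.6659, ΔT = 0.54/(1−0.6659) = 1.6163 °C.
With doubled surface-albedo: g' = 0.7398, ΔT' = 0.54/(1−0.7398) = 2.0753 °C.
Change = 2.0753 − 1.6163 = 0.46 °C.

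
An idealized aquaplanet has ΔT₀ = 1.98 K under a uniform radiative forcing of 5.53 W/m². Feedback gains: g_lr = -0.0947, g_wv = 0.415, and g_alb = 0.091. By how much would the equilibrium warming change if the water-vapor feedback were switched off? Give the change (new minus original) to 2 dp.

-1.39 K

Original: g = 0.4113, ΔT = 1.98/(1−0.4113) = 3.3633 K.
Without water-vapor: g' = -0.0037, ΔT' = 1.98/(1+0.0037) = 1.9727 K.
Change = 1.9727 − 3.3633 = -1.39 K.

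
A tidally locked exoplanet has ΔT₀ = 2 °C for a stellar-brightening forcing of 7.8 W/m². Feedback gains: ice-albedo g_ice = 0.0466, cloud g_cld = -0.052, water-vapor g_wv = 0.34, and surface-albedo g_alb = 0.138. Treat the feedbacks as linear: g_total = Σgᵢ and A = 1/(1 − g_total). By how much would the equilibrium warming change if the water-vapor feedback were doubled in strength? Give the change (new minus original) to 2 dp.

6.88 °C

Original: g = 0.4726, ΔT = 2/(1−0.4726) = 3.7922 °C.
With doubled water-vapor: g' = 0.8126, ΔT' = 2/(1−0.8126) = 10.6724 °C.
Change = 10.6724 − 3.7922 = 6.88 °C.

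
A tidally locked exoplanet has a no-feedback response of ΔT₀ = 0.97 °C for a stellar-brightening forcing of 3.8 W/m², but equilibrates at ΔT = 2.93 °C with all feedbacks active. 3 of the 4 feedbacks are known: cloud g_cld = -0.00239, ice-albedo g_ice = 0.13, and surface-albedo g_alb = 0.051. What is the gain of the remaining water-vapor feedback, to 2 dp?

0.49

Amplification A = ΔT/ΔT₀ = 2.93/0.97 = 3.021.
Total gain g = 1 − 1/A = 1 − 1/3.021 = 0.669.
Known gains sum to -0.00239 + 0.13 + 0.051 = 0.17861.
g_wv = 0.669 − 0.17861 = 0.49.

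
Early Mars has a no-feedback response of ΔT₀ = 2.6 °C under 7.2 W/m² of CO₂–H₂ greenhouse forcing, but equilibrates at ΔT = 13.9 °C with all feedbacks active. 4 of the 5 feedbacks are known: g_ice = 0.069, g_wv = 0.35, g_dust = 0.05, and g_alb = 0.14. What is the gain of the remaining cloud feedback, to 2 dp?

0.20

Amplification A = ΔT/ΔT₀ = 13.9/2.6 = 5.346.
Total gain g = 1 − 1/A = 1 − 1/5.346 = 0.8129.
Known gains sum to 0.069 + 0.35 + 0.05 + 0.14 = 0.609.
g_cld = 0.8129 − 0.609 = 0.20.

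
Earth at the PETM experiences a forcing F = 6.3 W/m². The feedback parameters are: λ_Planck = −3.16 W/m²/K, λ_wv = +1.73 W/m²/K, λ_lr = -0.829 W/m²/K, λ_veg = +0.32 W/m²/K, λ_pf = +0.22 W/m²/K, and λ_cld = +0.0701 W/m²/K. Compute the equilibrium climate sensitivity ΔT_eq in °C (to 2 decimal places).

Net feedback parameter λ = (−3.16) + (+1.73) + (-0.829) + (+0.32) + (+0.22) + (+0.0701) = -1.6489 W/m²/K.
ΔT = −F/λ = −6.3/(-1.6489) = 3.82 °C.

3.82 °C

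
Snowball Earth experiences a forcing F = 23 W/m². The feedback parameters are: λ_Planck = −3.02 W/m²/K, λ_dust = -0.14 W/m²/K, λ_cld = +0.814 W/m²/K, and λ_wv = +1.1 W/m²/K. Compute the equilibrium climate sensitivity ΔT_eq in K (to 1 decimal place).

18.5 K

Net feedback parameter λ = (−3.02) + (-0.14) + (+0.814) + (+1.1) = -1.246 W/m²/K.
ΔT = −F/λ = −23/(-1.246) = 18.5 K.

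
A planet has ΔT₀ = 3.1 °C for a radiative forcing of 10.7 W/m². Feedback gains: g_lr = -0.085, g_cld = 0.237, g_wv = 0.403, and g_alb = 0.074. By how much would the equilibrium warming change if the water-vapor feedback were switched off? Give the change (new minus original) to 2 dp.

-4.35 °C

Original: g = 0.629, ΔT = 3.1/(1−0.629) = 8.3558 °C.
Without water-vapor: g' = 0.226, ΔT' = 3.1/(1−0.226) = 4.0052 °C.
Change = 4.0052 − 8.3558 = -4.35 °C.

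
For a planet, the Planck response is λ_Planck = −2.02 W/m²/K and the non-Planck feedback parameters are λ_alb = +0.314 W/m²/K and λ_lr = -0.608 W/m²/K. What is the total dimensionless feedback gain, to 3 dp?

Convert to gains: g_alb = 0.314/2.02 = 0.1554; g_lr = -0.608/2.02 = -0.301.
Total gain g = -0.1456.

-0.146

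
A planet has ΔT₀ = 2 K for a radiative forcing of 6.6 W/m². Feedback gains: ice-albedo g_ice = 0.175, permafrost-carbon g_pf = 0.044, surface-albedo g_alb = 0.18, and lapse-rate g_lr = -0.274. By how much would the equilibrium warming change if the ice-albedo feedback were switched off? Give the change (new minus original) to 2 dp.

Original: g = 0.125, ΔT = 2/(1−0.125) = 2.2857 K.
Without ice-albedo: g' = -0.05, ΔT' = 2/(1+0.05) = 1.9048 K.
Change = 1.9048 − 2.2857 = -0.38 K.

-0.38 K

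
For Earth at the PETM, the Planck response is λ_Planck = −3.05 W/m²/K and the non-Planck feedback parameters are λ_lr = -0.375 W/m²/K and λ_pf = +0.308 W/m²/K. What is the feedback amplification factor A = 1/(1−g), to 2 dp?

0.98

Convert to gains: g_lr = -0.375/3.05 = -0.123; g_pf = 0.308/3.05 = 0.101.
Total gain g = -0.022.
A = 1/(1 + 0.022) = 0.98.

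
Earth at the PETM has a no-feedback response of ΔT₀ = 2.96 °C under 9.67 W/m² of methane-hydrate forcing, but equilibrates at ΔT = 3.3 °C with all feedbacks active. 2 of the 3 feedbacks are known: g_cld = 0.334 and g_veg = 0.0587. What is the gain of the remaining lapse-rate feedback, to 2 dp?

-0.29

Amplification A = ΔT/ΔT₀ = 3.3/2.96 = 1.115.
Total gain g = 1 − 1/A = 1 − 1/1.115 = 0.1031.
Known gains sum to 0.334 + 0.0587 = 0.3927.
g_lr = 0.1031 − 0.3927 = -0.29.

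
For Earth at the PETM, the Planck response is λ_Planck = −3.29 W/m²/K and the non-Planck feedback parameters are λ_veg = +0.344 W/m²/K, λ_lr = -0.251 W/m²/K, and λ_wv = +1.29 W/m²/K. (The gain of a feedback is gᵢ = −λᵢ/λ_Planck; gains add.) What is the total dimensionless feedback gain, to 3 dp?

0.420

Convert to gains: g_veg = 0.344/3.29 = 0.1046; g_lr = -0.251/3.29 = -0.07629; g_wv = 1.29/3.29 = 0.3921.
Total gain g = 0.42041.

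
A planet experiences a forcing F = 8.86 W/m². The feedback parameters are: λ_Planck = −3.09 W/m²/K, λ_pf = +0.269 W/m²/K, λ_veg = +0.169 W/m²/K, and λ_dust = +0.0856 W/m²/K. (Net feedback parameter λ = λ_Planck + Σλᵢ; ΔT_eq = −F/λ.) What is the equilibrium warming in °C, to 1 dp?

3.5 °C

Net feedback parameter λ = (−3.09) + (+0.269) + (+0.169) + (+0.0856) = -2.5664 W/m²/K.
ΔT = −F/λ = −8.86/(-2.5664) = 3.5 °C.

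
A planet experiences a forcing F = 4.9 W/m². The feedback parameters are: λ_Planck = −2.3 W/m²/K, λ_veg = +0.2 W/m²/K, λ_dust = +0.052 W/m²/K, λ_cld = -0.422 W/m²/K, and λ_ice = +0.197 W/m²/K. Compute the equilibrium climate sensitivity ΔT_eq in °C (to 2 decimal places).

2.16 °C

Net feedback parameter λ = (−2.3) + (+0.2) + (+0.052) + (-0.422) + (+0.197) = -2.273 W/m²/K.
ΔT = −F/λ = −4.9/(-2.273) = 2.16 °C.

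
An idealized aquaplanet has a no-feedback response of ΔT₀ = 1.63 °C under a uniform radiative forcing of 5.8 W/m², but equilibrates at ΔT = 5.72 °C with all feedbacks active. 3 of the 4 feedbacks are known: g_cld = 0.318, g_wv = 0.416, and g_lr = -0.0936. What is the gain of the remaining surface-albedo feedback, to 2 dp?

Amplification A = ΔT/ΔT₀ = 5.72/1.63 = 3.509.
Total gain g = 1 − 1/A = 1 − 1/3.509 = 0.715.
Known gains sum to 0.318 + 0.416 − 0.0936 = 0.6404.
g_alb = 0.715 − 0.6404 = 0.07.

0.07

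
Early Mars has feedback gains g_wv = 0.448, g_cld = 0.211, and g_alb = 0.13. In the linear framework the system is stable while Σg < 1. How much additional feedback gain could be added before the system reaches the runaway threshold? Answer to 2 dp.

Current total gain = 0.448 + 0.211 + 0.13 = 0.789.
Margin to runaway = 1 − 0.789 = 0.21.

0.21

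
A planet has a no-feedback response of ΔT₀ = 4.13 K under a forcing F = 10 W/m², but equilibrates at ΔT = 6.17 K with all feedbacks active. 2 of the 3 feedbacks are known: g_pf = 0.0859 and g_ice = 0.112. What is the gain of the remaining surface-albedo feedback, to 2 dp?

Amplification A = ΔT/ΔT₀ = 6.17/4.13 = 1.494.
Total gain g = 1 − 1/A = 1 − 1/1.494 = 0.3307.
Known gains sum to 0.0859 + 0.112 = 0.1979.
g_alb = 0.3307 − 0.1979 = 0.13.

0.13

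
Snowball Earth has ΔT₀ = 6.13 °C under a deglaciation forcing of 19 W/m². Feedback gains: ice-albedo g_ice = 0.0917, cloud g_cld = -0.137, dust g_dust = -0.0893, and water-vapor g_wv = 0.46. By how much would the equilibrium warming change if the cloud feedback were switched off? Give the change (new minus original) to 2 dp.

2.32 °C

Original: g = 0.3254, ΔT = 6.13/(1−0.3254) = 9.0869 °C.
Without cloud: g' = 0.4624, ΔT' = 6.13/(1−0.4624) = 11.4025 °C.
Change = 11.4025 − 9.0869 = 2.32 °C.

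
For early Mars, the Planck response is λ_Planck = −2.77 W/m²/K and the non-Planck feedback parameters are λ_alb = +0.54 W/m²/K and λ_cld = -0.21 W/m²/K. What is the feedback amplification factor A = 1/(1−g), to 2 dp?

Convert to gains: g_alb = 0.54/2.77 = 0.1949; g_cld = -0.21/2.77 = -0.07581.
Total gain g = 0.11909.
A = 1/(1 − 0.11909) = 1.14.

1.14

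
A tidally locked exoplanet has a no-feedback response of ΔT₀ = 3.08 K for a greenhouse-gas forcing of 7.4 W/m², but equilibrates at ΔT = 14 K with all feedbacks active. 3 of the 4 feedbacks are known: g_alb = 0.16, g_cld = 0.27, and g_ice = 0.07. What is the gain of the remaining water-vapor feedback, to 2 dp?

Amplification A = ΔT/ΔT₀ = 14/3.08 = 4.545.
Total gain g = 1 − 1/A = 1 − 1/4.545 = 0.78.
Known gains sum to 0.16 + 0.27 + 0.07 = 0.5.
g_wv = 0.78 − 0.5 = 0.28.

0.28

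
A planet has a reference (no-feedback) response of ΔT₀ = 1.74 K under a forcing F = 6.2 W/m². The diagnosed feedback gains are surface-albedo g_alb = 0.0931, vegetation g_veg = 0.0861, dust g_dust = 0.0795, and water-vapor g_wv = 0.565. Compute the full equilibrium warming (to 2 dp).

Total gain g = 0.0931 + 0.0861 + 0.0795 + 0.565 = 0.8237.
Amplification A = 1/(1 − 0.8237) = 5.672.
ΔT = 1.74 × 5.672 = 9.87 K.

9.87 K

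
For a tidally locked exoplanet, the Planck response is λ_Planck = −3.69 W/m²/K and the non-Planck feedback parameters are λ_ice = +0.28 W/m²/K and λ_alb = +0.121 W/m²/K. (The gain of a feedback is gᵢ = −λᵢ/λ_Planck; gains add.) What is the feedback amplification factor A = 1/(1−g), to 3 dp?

Convert to gains: g_ice = 0.28/3.69 = 0.07588; g_alb = 0.121/3.69 = 0.03279.
Total gain g = 0.10867.
A = 1/(1 − 0.10867) = 1.122.

1.122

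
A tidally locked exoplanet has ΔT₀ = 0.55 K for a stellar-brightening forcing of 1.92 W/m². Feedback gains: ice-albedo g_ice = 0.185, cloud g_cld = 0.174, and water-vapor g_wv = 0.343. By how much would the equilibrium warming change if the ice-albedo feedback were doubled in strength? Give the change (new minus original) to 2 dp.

3.02 K

Original: g = 0.702, ΔT = 0.55/(1−0.702) = 1.8456 K.
With doubled ice-albedo: g' = 0.887, ΔT' = 0.55/(1−0.887) = 4.8673 K.
Change = 4.8673 − 1.8456 = 3.02 K.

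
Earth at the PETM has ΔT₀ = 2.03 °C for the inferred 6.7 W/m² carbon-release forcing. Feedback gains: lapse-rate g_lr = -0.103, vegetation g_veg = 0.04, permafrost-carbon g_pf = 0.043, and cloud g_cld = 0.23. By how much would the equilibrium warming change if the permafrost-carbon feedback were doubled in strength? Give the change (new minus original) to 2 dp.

0.15 °C

Original: g = 0.21, ΔT = 2.03/(1−0.21) = 2.5696 °C.
With doubled permafrost-carbon: g' = 0.253, ΔT' = 2.03/(1−0.253) = 2.7175 °C.
Change = 2.7175 − 2.5696 = 0.15 °C.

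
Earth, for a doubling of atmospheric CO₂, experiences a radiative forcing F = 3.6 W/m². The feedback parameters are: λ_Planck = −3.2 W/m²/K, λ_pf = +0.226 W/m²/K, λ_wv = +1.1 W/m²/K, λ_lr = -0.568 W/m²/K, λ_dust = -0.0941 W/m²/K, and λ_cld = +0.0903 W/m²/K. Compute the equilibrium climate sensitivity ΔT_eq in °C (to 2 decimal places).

Net feedback parameter λ = (−3.2) + (+0.226) + (+1.1) + (-0.568) + (-0.0941) + (+0.0903) = -2.4458 W/m²/K.
ΔT = −F/λ = −3.6/(-2.4458) = 1.47 °C.

1.47 °C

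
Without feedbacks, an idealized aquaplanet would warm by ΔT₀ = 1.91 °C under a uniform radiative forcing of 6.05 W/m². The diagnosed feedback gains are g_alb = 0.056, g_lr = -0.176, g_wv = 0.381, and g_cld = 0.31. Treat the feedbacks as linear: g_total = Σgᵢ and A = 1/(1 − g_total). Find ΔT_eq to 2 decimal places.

4.45 °C

Total gain g = 0.056 − 0.176 + 0.381 + 0.31 = 0.571.
Amplification A = 1/(1 − 0.571) = 2.331.
ΔT = 1.91 × 2.331 = 4.45 °C.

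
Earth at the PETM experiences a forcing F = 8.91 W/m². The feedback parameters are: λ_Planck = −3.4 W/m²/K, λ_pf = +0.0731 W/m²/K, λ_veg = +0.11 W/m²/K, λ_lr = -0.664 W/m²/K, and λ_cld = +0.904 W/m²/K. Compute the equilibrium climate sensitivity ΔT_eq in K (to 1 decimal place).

3.0 K

Net feedback parameter λ = (−3.4) + (+0.0731) + (+0.11) + (-0.664) + (+0.904) = -2.9769 W/m²/K.
ΔT = −F/λ = −8.91/(-2.9769) = 3.0 K.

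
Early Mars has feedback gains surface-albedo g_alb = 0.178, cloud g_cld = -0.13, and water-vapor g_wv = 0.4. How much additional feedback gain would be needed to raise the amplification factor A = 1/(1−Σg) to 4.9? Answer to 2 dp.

0.35

Current total gain = 0.448.
Target gain for A = 4.9: g* = 1 − 1/4.9 = 0.7959.
Additional gain needed = 0.7959 − 0.448 = 0.35.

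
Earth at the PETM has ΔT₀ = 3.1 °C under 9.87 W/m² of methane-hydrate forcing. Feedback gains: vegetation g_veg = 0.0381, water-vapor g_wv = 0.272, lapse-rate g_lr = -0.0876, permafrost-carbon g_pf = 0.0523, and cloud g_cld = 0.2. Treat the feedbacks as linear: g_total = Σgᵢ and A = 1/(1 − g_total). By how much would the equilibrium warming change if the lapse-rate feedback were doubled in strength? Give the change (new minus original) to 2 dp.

-0.84 °C

Original: g = 0.4748, ΔT = 3.1/(1−0.4748) = 5.9025 °C.
With doubled lapse-rate: g' = 0.3872, ΔT' = 3.1/(1−0.3872) = 5.0587 °C.
Change = 5.0587 − 5.9025 = -0.84 °C.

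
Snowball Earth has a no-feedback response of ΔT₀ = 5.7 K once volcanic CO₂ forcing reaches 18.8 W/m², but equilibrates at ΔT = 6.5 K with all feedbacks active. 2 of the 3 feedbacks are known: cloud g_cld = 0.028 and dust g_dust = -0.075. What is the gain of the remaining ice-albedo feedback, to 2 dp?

Amplification A = ΔT/ΔT₀ = 6.5/5.7 = 1.14.
Total gain g = 1 − 1/A = 1 − 1/1.14 = 0.1228.
Known gains sum to 0.028 − 0.075 = -0.047.
g_ice = 0.1228 + 0.047 = 0.17.

0.17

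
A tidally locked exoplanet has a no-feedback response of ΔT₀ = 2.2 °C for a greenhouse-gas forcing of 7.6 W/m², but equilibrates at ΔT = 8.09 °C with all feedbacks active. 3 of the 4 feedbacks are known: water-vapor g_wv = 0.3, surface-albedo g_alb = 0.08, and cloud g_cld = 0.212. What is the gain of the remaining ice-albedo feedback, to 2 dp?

0.14

Amplification A = ΔT/ΔT₀ = 8.09/2.2 = 3.677.
Total gain g = 1 − 1/A = 1 − 1/3.677 = 0.728.
Known gains sum to 0.3 + 0.08 + 0.212 = 0.592.
g_ice = 0.728 − 0.592 = 0.14.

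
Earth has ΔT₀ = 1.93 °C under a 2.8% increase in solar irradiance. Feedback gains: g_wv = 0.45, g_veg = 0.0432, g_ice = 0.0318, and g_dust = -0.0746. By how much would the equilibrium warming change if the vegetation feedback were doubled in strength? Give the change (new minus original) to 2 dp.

0.30 °C

Original: g = 0.4504, ΔT = 1.93/(1−0.4504) = 3.5116 °C.
With doubled vegetation: g' = 0.4936, ΔT' = 1.93/(1−0.4936) = 3.8112 °C.
Change = 3.8112 − 3.5116 = 0.30 °C.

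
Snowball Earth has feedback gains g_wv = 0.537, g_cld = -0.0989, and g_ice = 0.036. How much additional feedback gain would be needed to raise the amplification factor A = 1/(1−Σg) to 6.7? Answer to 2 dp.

Current total gain = 0.4741.
Target gain for A = 6.7: g* = 1 − 1/6.7 = 0.8507.
Additional gain needed = 0.8507 − 0.4741 = 0.38.

0.38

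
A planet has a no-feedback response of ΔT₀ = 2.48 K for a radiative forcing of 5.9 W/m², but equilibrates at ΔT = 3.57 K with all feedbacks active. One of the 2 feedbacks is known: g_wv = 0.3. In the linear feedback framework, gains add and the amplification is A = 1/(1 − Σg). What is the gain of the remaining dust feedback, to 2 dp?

0.01

Amplification A = ΔT/ΔT₀ = 3.57/2.48 = 1.44.
Total gain g = 1 − 1/A = 1 − 1/1.44 = 0.3056.
The known gain is 0.3.
g_dust = 0.3056 − 0.3 = 0.01.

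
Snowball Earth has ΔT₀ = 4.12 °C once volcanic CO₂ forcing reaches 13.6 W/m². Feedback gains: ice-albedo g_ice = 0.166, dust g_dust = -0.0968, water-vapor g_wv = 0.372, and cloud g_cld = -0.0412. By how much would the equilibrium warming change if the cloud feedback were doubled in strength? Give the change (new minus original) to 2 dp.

-0.44 °C

Original: g = 0.4, ΔT = 4.12/(1−0.4) = 6.8667 °C.
With doubled cloud: g' = 0.3588, ΔT' = 4.12/(1−0.3588) = 6.4255 °C.
Change = 6.4255 − 6.8667 = -0.44 °C.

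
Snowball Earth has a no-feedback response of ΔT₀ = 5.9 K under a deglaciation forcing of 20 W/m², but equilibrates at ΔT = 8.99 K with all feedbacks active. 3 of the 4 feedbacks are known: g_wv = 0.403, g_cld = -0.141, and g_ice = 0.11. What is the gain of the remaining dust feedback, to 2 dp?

-0.03

Amplification A = ΔT/ΔT₀ = 8.99/5.9 = 1.524.
Total gain g = 1 − 1/A = 1 − 1/1.524 = 0.3438.
Known gains sum to 0.403 − 0.141 + 0.11 = 0.372.
g_dust = 0.3438 − 0.372 = -0.03.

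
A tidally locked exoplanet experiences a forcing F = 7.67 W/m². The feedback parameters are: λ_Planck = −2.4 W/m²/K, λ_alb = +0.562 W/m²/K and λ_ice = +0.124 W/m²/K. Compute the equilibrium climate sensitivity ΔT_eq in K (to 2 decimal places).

Net feedback parameter λ = (−2.4) + (+0.562) + (+0.124) = -1.714 W/m²/K.
ΔT = −F/λ = −7.67/(-1.714) = 4.47 K.

4.47 K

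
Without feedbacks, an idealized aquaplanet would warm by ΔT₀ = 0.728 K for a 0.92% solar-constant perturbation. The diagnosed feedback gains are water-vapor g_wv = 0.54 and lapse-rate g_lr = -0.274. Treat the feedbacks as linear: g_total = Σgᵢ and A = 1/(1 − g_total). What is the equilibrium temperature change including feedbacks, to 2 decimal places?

Total gain g = 0.54 − 0.274 = 0.266.
Amplification A = 1/(1 − 0.266) = 1.362.
ΔT = 0.728 × 1.362 = 0.99 K.

0.99 K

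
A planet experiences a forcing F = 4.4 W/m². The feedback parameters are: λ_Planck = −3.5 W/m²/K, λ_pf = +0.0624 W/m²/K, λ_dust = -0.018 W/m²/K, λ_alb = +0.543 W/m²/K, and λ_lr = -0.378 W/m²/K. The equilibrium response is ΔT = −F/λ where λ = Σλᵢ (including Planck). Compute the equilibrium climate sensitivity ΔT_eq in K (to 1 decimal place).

1.3 K

Net feedback parameter λ = (−3.5) + (+0.0624) + (-0.018) + (+0.543) + (-0.378) = -3.2906 W/m²/K.
ΔT = −F/λ = −4.4/(-3.2906) = 1.3 K.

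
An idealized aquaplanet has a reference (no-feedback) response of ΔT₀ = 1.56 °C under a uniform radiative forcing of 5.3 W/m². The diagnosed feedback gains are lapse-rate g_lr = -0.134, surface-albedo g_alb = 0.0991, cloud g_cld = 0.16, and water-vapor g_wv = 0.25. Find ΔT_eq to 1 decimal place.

2.5 °C

Total gain g = -0.134 + 0.0991 + 0.16 + 0.25 = 0.3751.
Amplification A = 1/(1 − 0.3751) = 1.6.
ΔT = 1.56 × 1.6 = 2.5 °C.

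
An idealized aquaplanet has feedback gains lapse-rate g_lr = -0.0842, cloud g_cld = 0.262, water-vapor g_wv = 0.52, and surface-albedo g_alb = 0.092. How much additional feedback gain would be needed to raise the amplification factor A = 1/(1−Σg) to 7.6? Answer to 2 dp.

Current total gain = 0.7898.
Target gain for A = 7.6: g* = 1 − 1/7.6 = 0.8684.
Additional gain needed = 0.8684 − 0.7898 = 0.08.

0.08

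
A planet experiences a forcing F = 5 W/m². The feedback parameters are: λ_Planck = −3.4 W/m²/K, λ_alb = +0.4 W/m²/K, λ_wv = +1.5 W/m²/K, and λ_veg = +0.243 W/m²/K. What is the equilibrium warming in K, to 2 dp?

Net feedback parameter λ = (−3.4) + (+0.4) + (+1.5) + (+0.243) = -1.257 W/m²/K.
ΔT = −F/λ = −5/(-1.257) = 3.98 K.

3.98 K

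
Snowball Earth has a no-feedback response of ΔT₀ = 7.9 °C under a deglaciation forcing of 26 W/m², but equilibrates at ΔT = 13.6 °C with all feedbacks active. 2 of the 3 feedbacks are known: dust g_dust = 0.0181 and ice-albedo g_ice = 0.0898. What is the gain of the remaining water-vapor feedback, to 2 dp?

Amplification A = ΔT/ΔT₀ = 13.6/7.9 = 1.722.
Total gain g = 1 − 1/A = 1 − 1/1.722 = 0.4193.
Known gains sum to 0.0181 + 0.0898 = 0.1079.
g_wv = 0.4193 − 0.1079 = 0.31.

0.31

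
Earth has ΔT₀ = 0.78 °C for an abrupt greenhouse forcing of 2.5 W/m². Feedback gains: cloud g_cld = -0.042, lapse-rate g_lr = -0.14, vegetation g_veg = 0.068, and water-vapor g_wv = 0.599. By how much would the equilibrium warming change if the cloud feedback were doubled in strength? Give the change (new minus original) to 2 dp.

Original: g = 0.485, ΔT = 0.78/(1−0.485) = 1.5146 °C.
With doubled cloud: g' = 0.443, ΔT' = 0.78/(1−0.443) = 1.4004 °C.
Change = 1.4004 − 1.5146 = -0.11 °C.

-0.11 °C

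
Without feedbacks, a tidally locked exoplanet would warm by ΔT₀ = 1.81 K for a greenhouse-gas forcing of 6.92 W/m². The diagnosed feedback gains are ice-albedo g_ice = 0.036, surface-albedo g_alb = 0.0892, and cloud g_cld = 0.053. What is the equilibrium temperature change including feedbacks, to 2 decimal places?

Total gain g = 0.036 + 0.0892 + 0.053 = 0.1782.
Amplification A = 1/(1 − 0.1782) = 1.217.
ΔT = 1.81 × 1.217 = 2.20 K.

2.20 K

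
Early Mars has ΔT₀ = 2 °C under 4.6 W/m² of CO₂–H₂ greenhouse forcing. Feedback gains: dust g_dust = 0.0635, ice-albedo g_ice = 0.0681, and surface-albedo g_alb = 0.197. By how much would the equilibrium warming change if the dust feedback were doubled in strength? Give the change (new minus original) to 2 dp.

Original: g = 0.3286, ΔT = 2/(1−0.3286) = 2.9789 °C.
With doubled dust: g' = 0.3921, ΔT' = 2/(1−0.3921) = 3.2900 °C.
Change = 3.2900 − 2.9789 = 0.31 °C.

0.31 °C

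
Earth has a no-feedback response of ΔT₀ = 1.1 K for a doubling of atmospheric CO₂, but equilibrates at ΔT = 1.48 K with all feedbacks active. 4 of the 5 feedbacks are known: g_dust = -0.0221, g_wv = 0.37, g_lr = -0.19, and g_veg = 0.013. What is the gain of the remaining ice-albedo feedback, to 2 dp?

Amplification A = ΔT/ΔT₀ = 1.48/1.1 = 1.345.
Total gain g = 1 − 1/A = 1 − 1/1.345 = 0.2565.
Known gains sum to -0.0221 + 0.37 − 0.19 + 0.013 = 0.1709.
g_ice = 0.2565 − 0.1709 = 0.09.

0.09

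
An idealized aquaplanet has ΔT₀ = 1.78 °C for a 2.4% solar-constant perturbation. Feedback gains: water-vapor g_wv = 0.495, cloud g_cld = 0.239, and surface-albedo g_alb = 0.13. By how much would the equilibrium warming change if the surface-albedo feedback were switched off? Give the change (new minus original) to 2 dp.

-6.40 °C

Original: g = 0.864, ΔT = 1.78/(1−0.864) = 13.0882 °C.
Without surface-albedo: g' = 0.734, ΔT' = 1.78/(1−0.734) = 6.6917 °C.
Change = 6.6917 − 13.0882 = -6.40 °C.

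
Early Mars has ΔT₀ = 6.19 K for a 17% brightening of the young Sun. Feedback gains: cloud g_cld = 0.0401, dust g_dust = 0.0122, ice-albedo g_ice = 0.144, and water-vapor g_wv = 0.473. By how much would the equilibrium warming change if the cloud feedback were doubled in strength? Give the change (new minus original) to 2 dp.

Original: g = 0.6693, ΔT = 6.19/(1−0.6693) = 18.7179 K.
With doubled cloud: g' = 0.7094, ΔT' = 6.19/(1−0.7094) = 21.3008 K.
Change = 21.3008 − 18.7179 = 2.58 K.

2.58 K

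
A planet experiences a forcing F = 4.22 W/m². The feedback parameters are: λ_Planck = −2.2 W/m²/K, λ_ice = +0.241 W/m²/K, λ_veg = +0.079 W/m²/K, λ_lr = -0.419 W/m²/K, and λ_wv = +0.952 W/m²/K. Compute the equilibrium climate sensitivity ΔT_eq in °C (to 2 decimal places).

Net feedback parameter λ = (−2.2) + (+0.241) + (+0.079) + (-0.419) + (+0.952) = -1.347 W/m²/K.
ΔT = −F/λ = −4.22/(-1.347) = 3.13 °C.

3.13 °C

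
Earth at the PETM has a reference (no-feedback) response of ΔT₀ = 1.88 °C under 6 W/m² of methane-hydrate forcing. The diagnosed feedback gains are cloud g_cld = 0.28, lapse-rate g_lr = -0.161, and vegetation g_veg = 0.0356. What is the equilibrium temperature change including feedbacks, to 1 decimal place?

2.2 °C

Total gain g = 0.28 − 0.161 + 0.0356 = 0.1546.
Amplification A = 1/(1 − 0.1546) = 1.183.
ΔT = 1.88 × 1.183 = 2.2 °C.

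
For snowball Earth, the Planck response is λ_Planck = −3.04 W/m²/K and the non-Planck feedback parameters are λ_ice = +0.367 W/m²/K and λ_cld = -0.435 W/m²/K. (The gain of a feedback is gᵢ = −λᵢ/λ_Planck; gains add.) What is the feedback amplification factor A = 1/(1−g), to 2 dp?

0.98

Convert to gains: g_ice = 0.367/3.04 = 0.1207; g_cld = -0.435/3.04 = -0.1431.
Total gain g = -0.0224.
A = 1/(1 + 0.0224) = 0.98.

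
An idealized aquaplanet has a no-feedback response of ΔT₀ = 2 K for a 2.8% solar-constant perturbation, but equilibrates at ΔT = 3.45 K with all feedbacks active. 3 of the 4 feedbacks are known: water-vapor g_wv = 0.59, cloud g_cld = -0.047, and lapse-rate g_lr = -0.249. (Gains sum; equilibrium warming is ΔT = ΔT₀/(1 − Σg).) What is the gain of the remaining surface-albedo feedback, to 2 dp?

0.13

Amplification A = ΔT/ΔT₀ = 3.45/2 = 1.725.
Total gain g = 1 − 1/A = 1 − 1/1.725 = 0.4203.
Known gains sum to 0.59 − 0.047 − 0.249 = 0.294.
g_alb = 0.4203 − 0.294 = 0.13.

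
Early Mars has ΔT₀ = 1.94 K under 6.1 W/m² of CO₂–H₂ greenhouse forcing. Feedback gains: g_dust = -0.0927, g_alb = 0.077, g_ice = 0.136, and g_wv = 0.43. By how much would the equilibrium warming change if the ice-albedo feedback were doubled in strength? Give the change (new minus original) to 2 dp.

Original: g = 0.5503, ΔT = 1.94/(1−0.5503) = 4.3140 K.
With doubled ice-albedo: g' = 0.6863, ΔT' = 1.94/(1−0.6863) = 6.1843 K.
Change = 6.1843 − 4.3140 = 1.87 K.

1.87 K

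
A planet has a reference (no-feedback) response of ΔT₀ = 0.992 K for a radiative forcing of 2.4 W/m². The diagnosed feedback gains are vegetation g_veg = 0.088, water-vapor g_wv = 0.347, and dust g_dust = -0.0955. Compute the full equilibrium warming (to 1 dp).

1.5 K

Total gain g = 0.088 + 0.347 − 0.0955 = 0.3395.
Amplification A = 1/(1 − 0.3395) = 1.514.
ΔT = 0.992 × 1.514 = 1.5 K.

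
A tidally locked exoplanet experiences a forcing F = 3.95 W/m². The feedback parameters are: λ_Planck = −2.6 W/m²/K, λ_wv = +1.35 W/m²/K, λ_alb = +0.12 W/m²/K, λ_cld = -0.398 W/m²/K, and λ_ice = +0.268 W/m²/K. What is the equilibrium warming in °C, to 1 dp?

3.1 °C

Net feedback parameter λ = (−2.6) + (+1.35) + (+0.12) + (-0.398) + (+0.268) = -1.26 W/m²/K.
ΔT = −F/λ = −3.95/(-1.26) = 3.1 °C.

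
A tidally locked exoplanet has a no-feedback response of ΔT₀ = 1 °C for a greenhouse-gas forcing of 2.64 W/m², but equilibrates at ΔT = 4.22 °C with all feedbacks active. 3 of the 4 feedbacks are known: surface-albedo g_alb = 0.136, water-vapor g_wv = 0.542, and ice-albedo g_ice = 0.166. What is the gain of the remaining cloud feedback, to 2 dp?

Amplification A = ΔT/ΔT₀ = 4.22/1 = 4.22.
Total gain g = 1 − 1/A = 1 − 1/4.22 = 0.763.
Known gains sum to 0.136 + 0.542 + 0.166 = 0.844.
g_cld = 0.763 − 0.844 = -0.08.

-0.08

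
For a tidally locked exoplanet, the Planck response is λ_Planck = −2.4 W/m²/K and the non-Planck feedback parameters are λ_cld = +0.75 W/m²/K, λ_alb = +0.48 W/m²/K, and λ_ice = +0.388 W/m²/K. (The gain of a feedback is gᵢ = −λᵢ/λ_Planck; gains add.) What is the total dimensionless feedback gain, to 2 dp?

Convert to gains: g_cld = 0.75/2.4 = 0.3125; g_alb = 0.48/2.4 = 0.2; g_ice = 0.388/2.4 = 0.1617.
Total gain g = 0.6742.

0.67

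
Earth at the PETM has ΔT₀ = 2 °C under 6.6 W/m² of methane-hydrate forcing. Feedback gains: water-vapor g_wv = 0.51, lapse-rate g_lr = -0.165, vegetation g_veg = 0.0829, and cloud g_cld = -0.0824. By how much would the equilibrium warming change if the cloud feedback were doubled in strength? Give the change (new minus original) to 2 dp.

-0.34 °C

Original: g = 0.3455, ΔT = 2/(1−0.3455) = 3.0558 °C.
With doubled cloud: g' = 0.2631, ΔT' = 2/(1−0.2631) = 2.7141 °C.
Change = 2.7141 − 3.0558 = -0.34 °C.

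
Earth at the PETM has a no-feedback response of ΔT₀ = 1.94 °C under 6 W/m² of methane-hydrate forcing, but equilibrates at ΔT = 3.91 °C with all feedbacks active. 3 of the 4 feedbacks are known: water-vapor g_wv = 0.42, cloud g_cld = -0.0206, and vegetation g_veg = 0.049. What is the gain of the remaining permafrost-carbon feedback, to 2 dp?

Amplification A = ΔT/ΔT₀ = 3.91/1.94 = 2.015.
Total gain g = 1 − 1/A = 1 − 1/2.015 = 0.5037.
Known gains sum to 0.42 − 0.0206 + 0.049 = 0.4484.
g_pf = 0.5037 − 0.4484 = 0.06.

0.06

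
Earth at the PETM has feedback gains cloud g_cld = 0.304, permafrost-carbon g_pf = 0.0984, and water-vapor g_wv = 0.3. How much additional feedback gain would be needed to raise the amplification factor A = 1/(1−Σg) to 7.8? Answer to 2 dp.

Current total gain = 0.7024.
Target gain for A = 7.8: g* = 1 − 1/7.8 = 0.8718.
Additional gain needed = 0.8718 − 0.7024 = 0.17.

0.17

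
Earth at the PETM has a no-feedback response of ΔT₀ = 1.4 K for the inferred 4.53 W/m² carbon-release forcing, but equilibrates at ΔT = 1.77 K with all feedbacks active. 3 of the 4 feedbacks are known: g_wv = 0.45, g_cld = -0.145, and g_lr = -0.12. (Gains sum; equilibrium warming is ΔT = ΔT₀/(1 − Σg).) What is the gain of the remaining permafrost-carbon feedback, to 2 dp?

0.02

Amplification A = ΔT/ΔT₀ = 1.77/1.4 = 1.264.
Total gain g = 1 − 1/A = 1 − 1/1.264 = 0.2089.
Known gains sum to 0.45 − 0.145 − 0.12 = 0.185.
g_pf = 0.2089 − 0.185 = 0.02.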